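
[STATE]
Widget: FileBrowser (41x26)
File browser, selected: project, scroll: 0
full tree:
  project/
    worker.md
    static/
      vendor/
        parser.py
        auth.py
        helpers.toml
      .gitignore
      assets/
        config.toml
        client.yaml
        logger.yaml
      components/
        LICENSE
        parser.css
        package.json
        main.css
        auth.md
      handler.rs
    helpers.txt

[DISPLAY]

> [-] project/                           
    worker.md                            
    [+] static/                          
    helpers.txt                          
                                         
                                         
                                         
                                         
                                         
                                         
                                         
                                         
                                         
                                         
                                         
                                         
                                         
                                         
                                         
                                         
                                         
                                         
                                         
                                         
                                         
                                         


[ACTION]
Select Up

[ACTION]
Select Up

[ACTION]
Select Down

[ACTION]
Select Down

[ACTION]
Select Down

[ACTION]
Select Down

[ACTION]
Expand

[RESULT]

  [-] project/                           
    worker.md                            
    [+] static/                          
  > helpers.txt                          
                                         
                                         
                                         
                                         
                                         
                                         
                                         
                                         
                                         
                                         
                                         
                                         
                                         
                                         
                                         
                                         
                                         
                                         
                                         
                                         
                                         
                                         


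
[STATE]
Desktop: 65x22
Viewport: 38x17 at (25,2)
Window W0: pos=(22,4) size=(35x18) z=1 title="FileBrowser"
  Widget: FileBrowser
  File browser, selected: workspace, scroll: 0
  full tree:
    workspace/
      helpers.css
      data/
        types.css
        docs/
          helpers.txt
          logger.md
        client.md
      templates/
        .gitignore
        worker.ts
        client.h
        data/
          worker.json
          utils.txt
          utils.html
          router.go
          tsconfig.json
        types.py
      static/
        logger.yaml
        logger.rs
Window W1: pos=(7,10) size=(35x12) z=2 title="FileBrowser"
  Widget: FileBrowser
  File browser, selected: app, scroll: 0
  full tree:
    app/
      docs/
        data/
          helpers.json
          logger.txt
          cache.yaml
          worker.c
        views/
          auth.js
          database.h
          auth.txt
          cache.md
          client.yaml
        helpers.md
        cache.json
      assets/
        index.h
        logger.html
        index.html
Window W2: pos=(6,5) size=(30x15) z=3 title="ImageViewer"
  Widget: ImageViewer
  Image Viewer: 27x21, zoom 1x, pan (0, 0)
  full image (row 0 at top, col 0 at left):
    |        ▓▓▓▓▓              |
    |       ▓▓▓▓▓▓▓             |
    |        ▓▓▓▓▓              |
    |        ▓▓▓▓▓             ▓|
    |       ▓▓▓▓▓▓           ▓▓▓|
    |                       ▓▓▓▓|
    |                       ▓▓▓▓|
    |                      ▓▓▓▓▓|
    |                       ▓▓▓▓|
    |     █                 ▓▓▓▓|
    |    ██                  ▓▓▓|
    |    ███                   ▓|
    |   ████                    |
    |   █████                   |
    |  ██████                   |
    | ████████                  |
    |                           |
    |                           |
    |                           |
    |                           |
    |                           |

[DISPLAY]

                                      
                                      
━━━━━━━━━━━━━━━━━━━━━━━━━━━━━━━┓      
━━━━━━━━━━┓                    ┃      
          ┃────────────────────┨      
──────────┨ce/                 ┃      
          ┃ss                  ┃      
          ┃                    ┃      
          ┃━━━━━┓              ┃      
        ▓ ┃     ┃              ┃      
      ▓▓▓ ┃─────┨              ┃      
     ▓▓▓▓ ┃     ┃              ┃      
     ▓▓▓▓ ┃     ┃              ┃      
    ▓▓▓▓▓ ┃     ┃              ┃      
     ▓▓▓▓ ┃     ┃              ┃      
     ▓▓▓▓ ┃     ┃              ┃      
      ▓▓▓ ┃     ┃              ┃      


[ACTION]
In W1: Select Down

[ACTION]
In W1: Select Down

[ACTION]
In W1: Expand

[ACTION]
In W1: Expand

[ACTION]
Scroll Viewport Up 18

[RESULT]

                                      
                                      
                                      
                                      
━━━━━━━━━━━━━━━━━━━━━━━━━━━━━━━┓      
━━━━━━━━━━┓                    ┃      
          ┃────────────────────┨      
──────────┨ce/                 ┃      
          ┃ss                  ┃      
          ┃                    ┃      
          ┃━━━━━┓              ┃      
        ▓ ┃     ┃              ┃      
      ▓▓▓ ┃─────┨              ┃      
     ▓▓▓▓ ┃     ┃              ┃      
     ▓▓▓▓ ┃     ┃              ┃      
    ▓▓▓▓▓ ┃     ┃              ┃      
     ▓▓▓▓ ┃     ┃              ┃      


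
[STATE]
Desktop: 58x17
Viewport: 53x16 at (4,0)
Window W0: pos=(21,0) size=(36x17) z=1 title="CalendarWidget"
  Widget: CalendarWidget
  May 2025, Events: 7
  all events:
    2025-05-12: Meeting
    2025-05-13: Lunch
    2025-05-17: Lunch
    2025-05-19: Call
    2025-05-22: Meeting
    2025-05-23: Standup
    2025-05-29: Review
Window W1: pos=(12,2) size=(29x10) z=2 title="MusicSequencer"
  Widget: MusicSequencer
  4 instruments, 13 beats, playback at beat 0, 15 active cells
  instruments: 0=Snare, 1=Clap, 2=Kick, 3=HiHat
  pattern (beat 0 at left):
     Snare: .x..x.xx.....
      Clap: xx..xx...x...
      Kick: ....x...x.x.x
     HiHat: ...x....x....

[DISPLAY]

                 ┏━━━━━━━━━━━━━━━━━━━━━━━━━━━━━━━━━━┓
                 ┃ CalendarWidget                   ┃
        ┏━━━━━━━━━━━━━━━━━━━━━━━━━━━┓───────────────┨
        ┃ MusicSequencer            ┃25             ┃
        ┠───────────────────────────┨u              ┃
        ┃      ▼123456789012        ┃4              ┃
        ┃ Snare·█··█·██·····        ┃1              ┃
        ┃  Clap██··██···█···        ┃* 18           ┃
        ┃  Kick····█···█·█·█        ┃4 25           ┃
        ┃ HiHat···█····█····        ┃               ┃
        ┃                           ┃               ┃
        ┗━━━━━━━━━━━━━━━━━━━━━━━━━━━┛               ┃
                 ┃                                  ┃
                 ┃                                  ┃
                 ┃                                  ┃
                 ┃                                  ┃


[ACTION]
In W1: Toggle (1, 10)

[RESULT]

                 ┏━━━━━━━━━━━━━━━━━━━━━━━━━━━━━━━━━━┓
                 ┃ CalendarWidget                   ┃
        ┏━━━━━━━━━━━━━━━━━━━━━━━━━━━┓───────────────┨
        ┃ MusicSequencer            ┃25             ┃
        ┠───────────────────────────┨u              ┃
        ┃      ▼123456789012        ┃4              ┃
        ┃ Snare·█··█·██·····        ┃1              ┃
        ┃  Clap██··██···██··        ┃* 18           ┃
        ┃  Kick····█···█·█·█        ┃4 25           ┃
        ┃ HiHat···█····█····        ┃               ┃
        ┃                           ┃               ┃
        ┗━━━━━━━━━━━━━━━━━━━━━━━━━━━┛               ┃
                 ┃                                  ┃
                 ┃                                  ┃
                 ┃                                  ┃
                 ┃                                  ┃


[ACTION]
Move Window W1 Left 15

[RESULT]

                 ┏━━━━━━━━━━━━━━━━━━━━━━━━━━━━━━━━━━┓
                 ┃ CalendarWidget                   ┃
━━━━━━━━━━━━━━━━━━━━━━━━┓───────────────────────────┨
sicSequencer            ┃      May 2025             ┃
────────────────────────┨e Th Fr Sa Su              ┃
   ▼123456789012        ┃   1  2  3  4              ┃
are·█··█·██·····        ┃7  8  9 10 11              ┃
lap██··██···██··        ┃ 14 15 16 17* 18           ┃
ick····█···█·█·█        ┃21 22* 23* 24 25           ┃
Hat···█····█····        ┃8 29* 30 31                ┃
                        ┃                           ┃
━━━━━━━━━━━━━━━━━━━━━━━━┛                           ┃
                 ┃                                  ┃
                 ┃                                  ┃
                 ┃                                  ┃
                 ┃                                  ┃


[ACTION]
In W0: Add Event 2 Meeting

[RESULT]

                 ┏━━━━━━━━━━━━━━━━━━━━━━━━━━━━━━━━━━┓
                 ┃ CalendarWidget                   ┃
━━━━━━━━━━━━━━━━━━━━━━━━┓───────────────────────────┨
sicSequencer            ┃      May 2025             ┃
────────────────────────┨e Th Fr Sa Su              ┃
   ▼123456789012        ┃   1  2*  3  4             ┃
are·█··█·██·····        ┃7  8  9 10 11              ┃
lap██··██···██··        ┃ 14 15 16 17* 18           ┃
ick····█···█·█·█        ┃21 22* 23* 24 25           ┃
Hat···█····█····        ┃8 29* 30 31                ┃
                        ┃                           ┃
━━━━━━━━━━━━━━━━━━━━━━━━┛                           ┃
                 ┃                                  ┃
                 ┃                                  ┃
                 ┃                                  ┃
                 ┃                                  ┃


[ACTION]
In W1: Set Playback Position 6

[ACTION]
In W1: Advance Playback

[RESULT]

                 ┏━━━━━━━━━━━━━━━━━━━━━━━━━━━━━━━━━━┓
                 ┃ CalendarWidget                   ┃
━━━━━━━━━━━━━━━━━━━━━━━━┓───────────────────────────┨
sicSequencer            ┃      May 2025             ┃
────────────────────────┨e Th Fr Sa Su              ┃
   0123456▼89012        ┃   1  2*  3  4             ┃
are·█··█·██·····        ┃7  8  9 10 11              ┃
lap██··██···██··        ┃ 14 15 16 17* 18           ┃
ick····█···█·█·█        ┃21 22* 23* 24 25           ┃
Hat···█····█····        ┃8 29* 30 31                ┃
                        ┃                           ┃
━━━━━━━━━━━━━━━━━━━━━━━━┛                           ┃
                 ┃                                  ┃
                 ┃                                  ┃
                 ┃                                  ┃
                 ┃                                  ┃


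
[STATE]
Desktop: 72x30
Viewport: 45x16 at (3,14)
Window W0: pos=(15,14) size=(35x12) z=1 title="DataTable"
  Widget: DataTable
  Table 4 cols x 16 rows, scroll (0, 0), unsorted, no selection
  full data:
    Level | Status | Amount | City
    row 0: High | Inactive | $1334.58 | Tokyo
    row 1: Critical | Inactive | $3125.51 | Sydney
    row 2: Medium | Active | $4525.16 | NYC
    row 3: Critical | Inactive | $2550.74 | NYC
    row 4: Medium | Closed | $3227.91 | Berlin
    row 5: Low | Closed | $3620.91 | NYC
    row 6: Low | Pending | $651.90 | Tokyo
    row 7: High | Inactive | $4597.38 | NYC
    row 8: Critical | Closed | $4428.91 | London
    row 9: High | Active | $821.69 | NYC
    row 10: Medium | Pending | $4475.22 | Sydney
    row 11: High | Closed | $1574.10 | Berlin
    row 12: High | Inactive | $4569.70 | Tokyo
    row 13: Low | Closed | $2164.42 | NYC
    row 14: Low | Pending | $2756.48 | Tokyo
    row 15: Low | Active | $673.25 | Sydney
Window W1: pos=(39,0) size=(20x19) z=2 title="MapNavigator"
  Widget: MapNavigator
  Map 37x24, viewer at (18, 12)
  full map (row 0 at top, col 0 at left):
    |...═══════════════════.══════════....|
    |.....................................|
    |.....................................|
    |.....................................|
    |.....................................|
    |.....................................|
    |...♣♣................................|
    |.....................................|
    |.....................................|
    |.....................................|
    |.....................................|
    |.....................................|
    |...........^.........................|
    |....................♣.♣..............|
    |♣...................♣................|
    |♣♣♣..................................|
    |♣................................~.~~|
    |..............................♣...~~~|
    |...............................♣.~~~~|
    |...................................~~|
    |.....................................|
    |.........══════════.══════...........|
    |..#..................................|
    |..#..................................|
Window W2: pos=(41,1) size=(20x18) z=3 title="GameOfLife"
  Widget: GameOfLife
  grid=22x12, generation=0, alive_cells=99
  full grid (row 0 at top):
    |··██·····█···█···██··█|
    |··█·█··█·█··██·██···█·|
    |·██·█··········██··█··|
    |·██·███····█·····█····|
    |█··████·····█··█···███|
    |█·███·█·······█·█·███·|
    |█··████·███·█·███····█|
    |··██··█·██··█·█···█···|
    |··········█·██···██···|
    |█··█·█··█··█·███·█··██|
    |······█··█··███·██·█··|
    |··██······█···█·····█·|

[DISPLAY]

            ┏━━━━━━━━━━━━━━━━━━━━━━━┃.┃·█·█··
            ┃ DataTable             ┃.┃····█·
            ┠───────────────────────┃.┃██····
            ┃Level   │Status  │Amoun┃.┃      
            ┃────────┼────────┼─────┗━┗━━━━━━
            ┃High    │Inactive│$1334.58│Tokyo
            ┃Critical│Inactive│$3125.51│Sydne
            ┃Medium  │Active  │$4525.16│NYC  
            ┃Critical│Inactive│$2550.74│NYC  
            ┃Medium  │Closed  │$3227.91│Berli
            ┃Low     │Closed  │$3620.91│NYC  
            ┗━━━━━━━━━━━━━━━━━━━━━━━━━━━━━━━━
                                             
                                             
                                             
                                             


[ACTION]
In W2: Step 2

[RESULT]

            ┏━━━━━━━━━━━━━━━━━━━━━━━┃.┃······
            ┃ DataTable             ┃.┃·█····
            ┠───────────────────────┃.┃·█····
            ┃Level   │Status  │Amoun┃.┃      
            ┃────────┼────────┼─────┗━┗━━━━━━
            ┃High    │Inactive│$1334.58│Tokyo
            ┃Critical│Inactive│$3125.51│Sydne
            ┃Medium  │Active  │$4525.16│NYC  
            ┃Critical│Inactive│$2550.74│NYC  
            ┃Medium  │Closed  │$3227.91│Berli
            ┃Low     │Closed  │$3620.91│NYC  
            ┗━━━━━━━━━━━━━━━━━━━━━━━━━━━━━━━━
                                             
                                             
                                             
                                             


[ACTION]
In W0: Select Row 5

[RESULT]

            ┏━━━━━━━━━━━━━━━━━━━━━━━┃.┃······
            ┃ DataTable             ┃.┃·█····
            ┠───────────────────────┃.┃·█····
            ┃Level   │Status  │Amoun┃.┃      
            ┃────────┼────────┼─────┗━┗━━━━━━
            ┃High    │Inactive│$1334.58│Tokyo
            ┃Critical│Inactive│$3125.51│Sydne
            ┃Medium  │Active  │$4525.16│NYC  
            ┃Critical│Inactive│$2550.74│NYC  
            ┃Medium  │Closed  │$3227.91│Berli
            ┃>ow     │Closed  │$3620.91│NYC  
            ┗━━━━━━━━━━━━━━━━━━━━━━━━━━━━━━━━
                                             
                                             
                                             
                                             


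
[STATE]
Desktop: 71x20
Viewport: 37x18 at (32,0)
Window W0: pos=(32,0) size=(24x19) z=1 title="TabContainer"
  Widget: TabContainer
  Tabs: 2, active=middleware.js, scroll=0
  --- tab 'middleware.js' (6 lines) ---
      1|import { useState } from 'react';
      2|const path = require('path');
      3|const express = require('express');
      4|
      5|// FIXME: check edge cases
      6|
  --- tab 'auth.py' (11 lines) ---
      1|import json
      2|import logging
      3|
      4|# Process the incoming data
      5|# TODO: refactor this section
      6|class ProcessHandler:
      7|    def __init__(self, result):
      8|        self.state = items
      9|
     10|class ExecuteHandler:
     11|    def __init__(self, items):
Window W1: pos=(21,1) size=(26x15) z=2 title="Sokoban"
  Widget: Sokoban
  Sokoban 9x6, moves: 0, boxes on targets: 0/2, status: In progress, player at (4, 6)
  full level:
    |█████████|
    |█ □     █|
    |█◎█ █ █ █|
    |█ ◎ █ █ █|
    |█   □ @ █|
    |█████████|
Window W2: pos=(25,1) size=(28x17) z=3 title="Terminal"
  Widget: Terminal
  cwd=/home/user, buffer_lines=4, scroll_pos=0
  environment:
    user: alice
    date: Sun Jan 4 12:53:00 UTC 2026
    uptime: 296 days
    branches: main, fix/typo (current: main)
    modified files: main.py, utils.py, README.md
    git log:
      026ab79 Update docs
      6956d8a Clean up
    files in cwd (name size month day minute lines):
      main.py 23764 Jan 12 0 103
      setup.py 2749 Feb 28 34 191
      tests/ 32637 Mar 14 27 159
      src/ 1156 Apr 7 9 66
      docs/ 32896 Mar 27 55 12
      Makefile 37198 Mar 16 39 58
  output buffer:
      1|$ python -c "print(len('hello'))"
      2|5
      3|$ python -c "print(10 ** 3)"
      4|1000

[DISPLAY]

┏━━━━━━━━━━━━━━━━━━━━━━┓             
━━━━━━━━━━━━━━━━━━━━┓  ┃             
nal                 ┃──┨             
────────────────────┨h.┃             
on -c "print(len('he┃──┃             
                    ┃fr┃             
on -c "print(10 ** 3┃('┃             
                    ┃ir┃             
                    ┃  ┃             
                    ┃ c┃             
                    ┃  ┃             
                    ┃  ┃             
                    ┃  ┃             
                    ┃  ┃             
                    ┃  ┃             
                    ┃  ┃             
                    ┃  ┃             
━━━━━━━━━━━━━━━━━━━━┛  ┃             


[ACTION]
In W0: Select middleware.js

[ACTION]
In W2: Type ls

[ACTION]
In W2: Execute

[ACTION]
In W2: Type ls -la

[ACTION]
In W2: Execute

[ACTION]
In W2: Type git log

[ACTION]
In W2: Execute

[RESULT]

┏━━━━━━━━━━━━━━━━━━━━━━┓             
━━━━━━━━━━━━━━━━━━━━┓  ┃             
nal                 ┃──┨             
────────────────────┨h.┃             
                    ┃──┃             
y  setup.py  tests/ ┃fr┃             
la                  ┃('┃             
-r--  1 alice group ┃ir┃             
-r--  1 alice group ┃  ┃             
xr-x  1 alice group ┃ c┃             
xr-x  1 alice group ┃  ┃             
xr-x  1 alice group ┃  ┃             
-r--  1 alice group ┃  ┃             
log                 ┃  ┃             
9 Update docs       ┃  ┃             
a Clean up          ┃  ┃             
                    ┃  ┃             
━━━━━━━━━━━━━━━━━━━━┛  ┃             


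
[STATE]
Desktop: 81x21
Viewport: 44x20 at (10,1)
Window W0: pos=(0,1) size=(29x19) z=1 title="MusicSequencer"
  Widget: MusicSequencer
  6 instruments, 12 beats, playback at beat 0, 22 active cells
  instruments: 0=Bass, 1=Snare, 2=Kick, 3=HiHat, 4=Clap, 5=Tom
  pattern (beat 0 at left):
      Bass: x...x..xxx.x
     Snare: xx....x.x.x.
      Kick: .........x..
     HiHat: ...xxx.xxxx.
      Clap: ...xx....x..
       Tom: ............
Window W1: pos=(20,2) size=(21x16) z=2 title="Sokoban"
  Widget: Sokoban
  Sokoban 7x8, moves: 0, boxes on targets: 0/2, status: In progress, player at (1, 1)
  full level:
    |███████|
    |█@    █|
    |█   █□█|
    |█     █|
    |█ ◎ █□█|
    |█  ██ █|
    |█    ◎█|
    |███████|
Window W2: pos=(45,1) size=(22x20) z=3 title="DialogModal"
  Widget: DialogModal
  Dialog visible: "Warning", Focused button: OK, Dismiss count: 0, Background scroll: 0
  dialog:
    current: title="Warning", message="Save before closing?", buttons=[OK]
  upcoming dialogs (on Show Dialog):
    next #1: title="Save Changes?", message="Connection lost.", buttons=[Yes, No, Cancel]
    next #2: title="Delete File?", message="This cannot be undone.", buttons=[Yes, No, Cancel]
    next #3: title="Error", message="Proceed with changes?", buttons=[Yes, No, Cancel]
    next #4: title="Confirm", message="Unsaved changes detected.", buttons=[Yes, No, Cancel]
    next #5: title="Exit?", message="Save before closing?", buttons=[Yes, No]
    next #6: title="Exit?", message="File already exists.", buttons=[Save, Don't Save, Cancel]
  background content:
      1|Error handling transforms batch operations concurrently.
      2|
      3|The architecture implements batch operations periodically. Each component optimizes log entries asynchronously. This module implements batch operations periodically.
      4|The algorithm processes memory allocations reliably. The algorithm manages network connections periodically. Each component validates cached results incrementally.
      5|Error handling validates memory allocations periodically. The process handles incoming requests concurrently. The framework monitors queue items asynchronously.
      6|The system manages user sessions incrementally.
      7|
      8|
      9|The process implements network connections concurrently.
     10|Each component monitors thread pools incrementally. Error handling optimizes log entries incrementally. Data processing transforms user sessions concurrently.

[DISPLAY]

━━━━━━━━━━━━━━━━━━┓                ┏━━━━━━━━
uencer    ┏━━━━━━━━━━━━━━━━━━━┓    ┃ DialogM
──────────┃ Sokoban           ┃    ┠────────
345678901 ┠───────────────────┨    ┃Error ha
·█··███·█ ┃███████            ┃    ┃        
···█·█·█· ┃█@    █            ┃    ┃The arch
······█·· ┃█   █□█            ┃    ┃The algo
███·████· ┃█     █            ┃    ┃Error ha
██····█·· ┃█ ◎ █□█            ┃    ┃Th┌─────
········· ┃█  ██ █            ┃    ┃  │   Wa
          ┃█    ◎█            ┃    ┃  │Save 
          ┃███████            ┃    ┃Th│     
          ┃Moves: 0  0/2      ┃    ┃Ea└─────
          ┃                   ┃    ┃        
          ┃                   ┃    ┃        
          ┃                   ┃    ┃        
          ┗━━━━━━━━━━━━━━━━━━━┛    ┃        
                  ┃                ┃        
━━━━━━━━━━━━━━━━━━┛                ┃        
                                   ┗━━━━━━━━


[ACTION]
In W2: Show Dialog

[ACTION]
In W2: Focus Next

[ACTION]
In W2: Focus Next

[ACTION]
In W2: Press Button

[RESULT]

━━━━━━━━━━━━━━━━━━┓                ┏━━━━━━━━
uencer    ┏━━━━━━━━━━━━━━━━━━━┓    ┃ DialogM
──────────┃ Sokoban           ┃    ┠────────
345678901 ┠───────────────────┨    ┃Error ha
·█··███·█ ┃███████            ┃    ┃        
···█·█·█· ┃█@    █            ┃    ┃The arch
······█·· ┃█   █□█            ┃    ┃The algo
███·████· ┃█     █            ┃    ┃Error ha
██····█·· ┃█ ◎ █□█            ┃    ┃The syst
········· ┃█  ██ █            ┃    ┃        
          ┃█    ◎█            ┃    ┃        
          ┃███████            ┃    ┃The proc
          ┃Moves: 0  0/2      ┃    ┃Each com
          ┃                   ┃    ┃        
          ┃                   ┃    ┃        
          ┃                   ┃    ┃        
          ┗━━━━━━━━━━━━━━━━━━━┛    ┃        
                  ┃                ┃        
━━━━━━━━━━━━━━━━━━┛                ┃        
                                   ┗━━━━━━━━


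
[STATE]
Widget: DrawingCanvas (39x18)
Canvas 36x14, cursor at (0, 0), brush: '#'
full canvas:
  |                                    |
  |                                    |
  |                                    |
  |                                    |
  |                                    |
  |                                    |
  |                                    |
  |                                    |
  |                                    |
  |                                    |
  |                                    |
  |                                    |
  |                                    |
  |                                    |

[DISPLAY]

+                                      
                                       
                                       
                                       
                                       
                                       
                                       
                                       
                                       
                                       
                                       
                                       
                                       
                                       
                                       
                                       
                                       
                                       


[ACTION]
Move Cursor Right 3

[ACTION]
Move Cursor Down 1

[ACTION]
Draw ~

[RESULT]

                                       
   ~                                   
                                       
                                       
                                       
                                       
                                       
                                       
                                       
                                       
                                       
                                       
                                       
                                       
                                       
                                       
                                       
                                       


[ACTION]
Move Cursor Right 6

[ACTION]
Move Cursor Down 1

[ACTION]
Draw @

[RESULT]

                                       
   ~                                   
         @                             
                                       
                                       
                                       
                                       
                                       
                                       
                                       
                                       
                                       
                                       
                                       
                                       
                                       
                                       
                                       


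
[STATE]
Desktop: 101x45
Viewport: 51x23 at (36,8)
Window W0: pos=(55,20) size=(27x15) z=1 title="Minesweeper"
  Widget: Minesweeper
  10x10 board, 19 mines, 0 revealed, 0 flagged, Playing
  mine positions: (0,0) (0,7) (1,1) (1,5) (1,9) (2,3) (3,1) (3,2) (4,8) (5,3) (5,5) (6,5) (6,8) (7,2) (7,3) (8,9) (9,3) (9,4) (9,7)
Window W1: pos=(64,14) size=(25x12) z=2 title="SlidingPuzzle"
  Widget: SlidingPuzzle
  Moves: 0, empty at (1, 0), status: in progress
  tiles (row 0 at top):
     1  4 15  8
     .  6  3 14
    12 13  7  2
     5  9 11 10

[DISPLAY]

                                                   
                                                   
                                                   
                                                   
                                                   
                                                   
                            ┏━━━━━━━━━━━━━━━━━━━━━━
                            ┃ SlidingPuzzle        
                            ┠──────────────────────
                            ┃┌────┬────┬────┬────┐ 
                            ┃│  1 │  4 │ 15 │  8 │ 
                            ┃├────┼────┼────┼────┤ 
                   ┏━━━━━━━━┃│    │  6 │  3 │ 14 │ 
                   ┃ Mineswe┃├────┼────┼────┼────┤ 
                   ┠────────┃│ 12 │ 13 │  7 │  2 │ 
                   ┃■■■■■■■■┃├────┼────┼────┼────┤ 
                   ┃■■■■■■■■┃│  5 │  9 │ 11 │ 10 │ 
                   ┃■■■■■■■■┗━━━━━━━━━━━━━━━━━━━━━━
                   ┃■■■■■■■■■■               ┃     
                   ┃■■■■■■■■■■               ┃     
                   ┃■■■■■■■■■■               ┃     
                   ┃■■■■■■■■■■               ┃     
                   ┃■■■■■■■■■■               ┃     


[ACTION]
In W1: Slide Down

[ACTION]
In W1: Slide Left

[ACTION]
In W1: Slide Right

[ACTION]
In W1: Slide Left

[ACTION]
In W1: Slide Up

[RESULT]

                                                   
                                                   
                                                   
                                                   
                                                   
                                                   
                            ┏━━━━━━━━━━━━━━━━━━━━━━
                            ┃ SlidingPuzzle        
                            ┠──────────────────────
                            ┃┌────┬────┬────┬────┐ 
                            ┃│  4 │  6 │ 15 │  8 │ 
                            ┃├────┼────┼────┼────┤ 
                   ┏━━━━━━━━┃│  1 │    │  3 │ 14 │ 
                   ┃ Mineswe┃├────┼────┼────┼────┤ 
                   ┠────────┃│ 12 │ 13 │  7 │  2 │ 
                   ┃■■■■■■■■┃├────┼────┼────┼────┤ 
                   ┃■■■■■■■■┃│  5 │  9 │ 11 │ 10 │ 
                   ┃■■■■■■■■┗━━━━━━━━━━━━━━━━━━━━━━
                   ┃■■■■■■■■■■               ┃     
                   ┃■■■■■■■■■■               ┃     
                   ┃■■■■■■■■■■               ┃     
                   ┃■■■■■■■■■■               ┃     
                   ┃■■■■■■■■■■               ┃     


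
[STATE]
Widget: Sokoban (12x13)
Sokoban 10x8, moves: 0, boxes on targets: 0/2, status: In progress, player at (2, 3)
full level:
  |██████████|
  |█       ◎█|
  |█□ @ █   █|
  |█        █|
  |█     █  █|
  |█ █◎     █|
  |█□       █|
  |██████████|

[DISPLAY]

██████████  
█       ◎█  
█□ @ █   █  
█        █  
█     █  █  
█ █◎     █  
█□       █  
██████████  
Moves: 0  0/
            
            
            
            


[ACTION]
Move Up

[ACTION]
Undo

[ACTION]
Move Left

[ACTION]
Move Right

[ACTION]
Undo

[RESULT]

██████████  
█       ◎█  
█□@  █   █  
█        █  
█     █  █  
█ █◎     █  
█□       █  
██████████  
Moves: 1  0/
            
            
            
            


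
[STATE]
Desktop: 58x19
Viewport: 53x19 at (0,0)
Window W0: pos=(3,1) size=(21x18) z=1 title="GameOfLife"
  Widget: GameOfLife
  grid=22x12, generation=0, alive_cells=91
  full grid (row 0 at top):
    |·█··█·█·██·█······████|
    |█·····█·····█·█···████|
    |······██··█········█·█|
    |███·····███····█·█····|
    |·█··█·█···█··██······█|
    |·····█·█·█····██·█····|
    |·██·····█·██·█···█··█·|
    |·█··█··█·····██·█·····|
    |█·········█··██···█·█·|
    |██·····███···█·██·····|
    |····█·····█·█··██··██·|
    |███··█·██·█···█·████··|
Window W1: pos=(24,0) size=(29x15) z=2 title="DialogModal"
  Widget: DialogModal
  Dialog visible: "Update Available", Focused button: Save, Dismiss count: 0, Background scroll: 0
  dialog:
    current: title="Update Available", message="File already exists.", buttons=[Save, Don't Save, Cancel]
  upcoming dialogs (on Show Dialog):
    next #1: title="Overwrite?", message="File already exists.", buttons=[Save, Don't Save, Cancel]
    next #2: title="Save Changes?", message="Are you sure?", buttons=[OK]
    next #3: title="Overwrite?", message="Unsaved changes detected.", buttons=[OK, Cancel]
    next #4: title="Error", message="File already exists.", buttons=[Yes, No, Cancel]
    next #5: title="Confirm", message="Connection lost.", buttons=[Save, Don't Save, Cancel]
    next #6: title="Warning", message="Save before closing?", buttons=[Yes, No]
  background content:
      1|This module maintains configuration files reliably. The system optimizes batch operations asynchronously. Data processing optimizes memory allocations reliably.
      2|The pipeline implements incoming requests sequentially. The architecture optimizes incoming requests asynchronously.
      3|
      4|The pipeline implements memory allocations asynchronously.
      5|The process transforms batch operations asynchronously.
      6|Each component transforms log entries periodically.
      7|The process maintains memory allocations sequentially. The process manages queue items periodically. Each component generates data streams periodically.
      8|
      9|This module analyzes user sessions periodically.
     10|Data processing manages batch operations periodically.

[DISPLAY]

                        ┏━━━━━━━━━━━━━━━━━━━━━━━━━━━┓
   ┏━━━━━━━━━━━━━━━━━━━┓┃ DialogModal               ┃
   ┃ GameOfLife        ┃┠───────────────────────────┨
   ┠───────────────────┨┃This module maintains confi┃
   ┃Gen: 0             ┃┃The pipeline implements inc┃
   ┃█··█·█·██·█······██┃┃                           ┃
   ┃·····█·····█·█···██┃┃Th┌─────────────────────┐em┃
   ┃·····██··█········█┃┃Th│   Update Available  │tc┃
   ┃██·····███····█·█··┃┃Ea│ File already exists.│ l┃
   ┃█··█·█···█··██·····┃┃Th│[Save]  Don't Save   │or┃
   ┃····█·█·█····██·█··┃┃  └─────────────────────┘  ┃
   ┃██·····█·██·█···█··┃┃This module analyzes user s┃
   ┃█··█··█·····██·█···┃┃Data processing manages bat┃
   ┃·········█··██···█·┃┃                           ┃
   ┃█·····███···█·██···┃┗━━━━━━━━━━━━━━━━━━━━━━━━━━━┛
   ┃···█·····█·█··██··█┃                             
   ┃██··█·██·█···█·████┃                             
   ┃                   ┃                             
   ┗━━━━━━━━━━━━━━━━━━━┛                             


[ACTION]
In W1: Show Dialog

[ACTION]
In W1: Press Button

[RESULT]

                        ┏━━━━━━━━━━━━━━━━━━━━━━━━━━━┓
   ┏━━━━━━━━━━━━━━━━━━━┓┃ DialogModal               ┃
   ┃ GameOfLife        ┃┠───────────────────────────┨
   ┠───────────────────┨┃This module maintains confi┃
   ┃Gen: 0             ┃┃The pipeline implements inc┃
   ┃█··█·█·██·█······██┃┃                           ┃
   ┃·····█·····█·█···██┃┃The pipeline implements mem┃
   ┃·····██··█········█┃┃The process transforms batc┃
   ┃██·····███····█·█··┃┃Each component transforms l┃
   ┃█··█·█···█··██·····┃┃The process maintains memor┃
   ┃····█·█·█····██·█··┃┃                           ┃
   ┃██·····█·██·█···█··┃┃This module analyzes user s┃
   ┃█··█··█·····██·█···┃┃Data processing manages bat┃
   ┃·········█··██···█·┃┃                           ┃
   ┃█·····███···█·██···┃┗━━━━━━━━━━━━━━━━━━━━━━━━━━━┛
   ┃···█·····█·█··██··█┃                             
   ┃██··█·██·█···█·████┃                             
   ┃                   ┃                             
   ┗━━━━━━━━━━━━━━━━━━━┛                             


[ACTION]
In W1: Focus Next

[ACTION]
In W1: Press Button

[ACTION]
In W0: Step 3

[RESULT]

                        ┏━━━━━━━━━━━━━━━━━━━━━━━━━━━┓
   ┏━━━━━━━━━━━━━━━━━━━┓┃ DialogModal               ┃
   ┃ GameOfLife        ┃┠───────────────────────────┨
   ┠───────────────────┨┃This module maintains confi┃
   ┃Gen: 3             ┃┃The pipeline implements inc┃
   ┃·····█████·········┃┃                           ┃
   ┃·····██████········┃┃The pipeline implements mem┃
   ┃··········██······█┃┃The process transforms batc┃
   ┃··█········█·█·····┃┃Each component transforms l┃
   ┃·███········███····┃┃The process maintains memor┃
   ┃·██············██··┃┃                           ┃
   ┃·███········█·█·██·┃┃This module analyzes user s┃
   ┃███········██·█·██·┃┃Data processing manages bat┃
   ┃·█····█····██·····█┃┃                           ┃
   ┃·█····██···██··████┃┗━━━━━━━━━━━━━━━━━━━━━━━━━━━┛
   ┃······██····█··█···┃                             
   ┃···········█·······┃                             
   ┃                   ┃                             
   ┗━━━━━━━━━━━━━━━━━━━┛                             
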